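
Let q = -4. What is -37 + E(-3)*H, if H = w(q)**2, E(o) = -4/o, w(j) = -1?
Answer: -107/3 ≈ -35.667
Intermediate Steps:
H = 1 (H = (-1)**2 = 1)
-37 + E(-3)*H = -37 - 4/(-3)*1 = -37 - 4*(-1/3)*1 = -37 + (4/3)*1 = -37 + 4/3 = -107/3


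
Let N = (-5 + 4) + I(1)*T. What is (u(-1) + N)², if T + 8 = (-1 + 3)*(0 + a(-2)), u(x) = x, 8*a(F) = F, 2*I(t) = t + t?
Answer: 441/4 ≈ 110.25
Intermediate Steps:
I(t) = t (I(t) = (t + t)/2 = (2*t)/2 = t)
a(F) = F/8
T = -17/2 (T = -8 + (-1 + 3)*(0 + (⅛)*(-2)) = -8 + 2*(0 - ¼) = -8 + 2*(-¼) = -8 - ½ = -17/2 ≈ -8.5000)
N = -19/2 (N = (-5 + 4) + 1*(-17/2) = -1 - 17/2 = -19/2 ≈ -9.5000)
(u(-1) + N)² = (-1 - 19/2)² = (-21/2)² = 441/4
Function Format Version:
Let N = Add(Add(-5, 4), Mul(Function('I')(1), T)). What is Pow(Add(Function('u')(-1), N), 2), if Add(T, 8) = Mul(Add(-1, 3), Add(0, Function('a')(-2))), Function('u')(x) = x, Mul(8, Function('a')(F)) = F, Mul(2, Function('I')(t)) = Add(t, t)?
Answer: Rational(441, 4) ≈ 110.25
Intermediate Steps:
Function('I')(t) = t (Function('I')(t) = Mul(Rational(1, 2), Add(t, t)) = Mul(Rational(1, 2), Mul(2, t)) = t)
Function('a')(F) = Mul(Rational(1, 8), F)
T = Rational(-17, 2) (T = Add(-8, Mul(Add(-1, 3), Add(0, Mul(Rational(1, 8), -2)))) = Add(-8, Mul(2, Add(0, Rational(-1, 4)))) = Add(-8, Mul(2, Rational(-1, 4))) = Add(-8, Rational(-1, 2)) = Rational(-17, 2) ≈ -8.5000)
N = Rational(-19, 2) (N = Add(Add(-5, 4), Mul(1, Rational(-17, 2))) = Add(-1, Rational(-17, 2)) = Rational(-19, 2) ≈ -9.5000)
Pow(Add(Function('u')(-1), N), 2) = Pow(Add(-1, Rational(-19, 2)), 2) = Pow(Rational(-21, 2), 2) = Rational(441, 4)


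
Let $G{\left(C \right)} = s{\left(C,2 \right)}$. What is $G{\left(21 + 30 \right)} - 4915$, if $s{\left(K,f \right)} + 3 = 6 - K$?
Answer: $-4963$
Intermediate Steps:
$s{\left(K,f \right)} = 3 - K$ ($s{\left(K,f \right)} = -3 - \left(-6 + K\right) = 3 - K$)
$G{\left(C \right)} = 3 - C$
$G{\left(21 + 30 \right)} - 4915 = \left(3 - \left(21 + 30\right)\right) - 4915 = \left(3 - 51\right) - 4915 = -48 - 4915 = -4963$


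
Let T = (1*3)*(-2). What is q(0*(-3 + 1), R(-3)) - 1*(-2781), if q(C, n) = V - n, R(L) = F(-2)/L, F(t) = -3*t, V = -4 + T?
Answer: 2773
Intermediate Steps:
T = -6 (T = 3*(-2) = -6)
V = -10 (V = -4 - 6 = -10)
R(L) = 6/L (R(L) = (-3*(-2))/L = 6/L)
q(C, n) = -10 - n
q(0*(-3 + 1), R(-3)) - 1*(-2781) = (-10 - 6/(-3)) - 1*(-2781) = (-10 - 6*(-1)/3) + 2781 = (-10 - 1*(-2)) + 2781 = (-10 + 2) + 2781 = -8 + 2781 = 2773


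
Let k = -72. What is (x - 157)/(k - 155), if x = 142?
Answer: 15/227 ≈ 0.066079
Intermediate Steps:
(x - 157)/(k - 155) = (142 - 157)/(-72 - 155) = -15/(-227) = -1/227*(-15) = 15/227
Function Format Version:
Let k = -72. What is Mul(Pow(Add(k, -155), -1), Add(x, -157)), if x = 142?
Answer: Rational(15, 227) ≈ 0.066079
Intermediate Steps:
Mul(Pow(Add(k, -155), -1), Add(x, -157)) = Mul(Pow(Add(-72, -155), -1), Add(142, -157)) = Mul(Pow(-227, -1), -15) = Mul(Rational(-1, 227), -15) = Rational(15, 227)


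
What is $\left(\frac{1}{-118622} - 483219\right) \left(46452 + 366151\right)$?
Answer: $- \frac{23650570741972057}{118622} \approx -1.9938 \cdot 10^{11}$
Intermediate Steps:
$\left(\frac{1}{-118622} - 483219\right) \left(46452 + 366151\right) = \left(- \frac{1}{118622} - 483219\right) 412603 = \left(- \frac{57320404219}{118622}\right) 412603 = - \frac{23650570741972057}{118622}$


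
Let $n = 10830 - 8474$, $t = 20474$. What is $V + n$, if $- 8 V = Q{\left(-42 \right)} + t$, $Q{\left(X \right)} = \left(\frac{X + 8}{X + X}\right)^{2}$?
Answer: $- \frac{2868553}{14112} \approx -203.27$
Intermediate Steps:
$Q{\left(X \right)} = \frac{\left(8 + X\right)^{2}}{4 X^{2}}$ ($Q{\left(X \right)} = \left(\frac{8 + X}{2 X}\right)^{2} = \frac{\left(8 + X\right)^{2}}{4 X^{2}}$)
$n = 2356$ ($n = 10830 - 8474 = 2356$)
$V = - \frac{36116425}{14112}$ ($V = - \frac{\frac{\left(8 - 42\right)^{2}}{4 \cdot 1764} + 20474}{8} = - \frac{\frac{1}{4} \cdot \frac{1}{1764} \left(-34\right)^{2} + 20474}{8} = - \frac{\frac{1}{4} \cdot \frac{1}{1764} \cdot 1156 + 20474}{8} = - \frac{\frac{289}{1764} + 20474}{8} = \left(- \frac{1}{8}\right) \frac{36116425}{1764} = - \frac{36116425}{14112} \approx -2559.3$)
$V + n = - \frac{36116425}{14112} + 2356 = - \frac{2868553}{14112}$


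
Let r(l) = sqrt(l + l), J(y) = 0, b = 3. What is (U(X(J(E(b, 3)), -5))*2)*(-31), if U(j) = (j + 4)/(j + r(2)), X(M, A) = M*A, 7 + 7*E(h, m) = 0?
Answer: -124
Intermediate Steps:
E(h, m) = -1 (E(h, m) = -1 + (1/7)*0 = -1 + 0 = -1)
r(l) = sqrt(2)*sqrt(l) (r(l) = sqrt(2*l) = sqrt(2)*sqrt(l))
X(M, A) = A*M
U(j) = (4 + j)/(2 + j) (U(j) = (j + 4)/(j + sqrt(2)*sqrt(2)) = (4 + j)/(j + 2) = (4 + j)/(2 + j))
(U(X(J(E(b, 3)), -5))*2)*(-31) = (((4 - 5*0)/(2 - 5*0))*2)*(-31) = (((4 + 0)/(2 + 0))*2)*(-31) = ((4/2)*2)*(-31) = (((1/2)*4)*2)*(-31) = (2*2)*(-31) = 4*(-31) = -124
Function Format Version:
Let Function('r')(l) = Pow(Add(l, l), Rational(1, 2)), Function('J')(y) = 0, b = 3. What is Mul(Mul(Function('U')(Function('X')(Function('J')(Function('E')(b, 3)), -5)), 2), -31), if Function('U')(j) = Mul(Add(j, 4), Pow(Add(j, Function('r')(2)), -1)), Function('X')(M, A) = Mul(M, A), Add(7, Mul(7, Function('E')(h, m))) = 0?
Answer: -124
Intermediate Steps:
Function('E')(h, m) = -1 (Function('E')(h, m) = Add(-1, Mul(Rational(1, 7), 0)) = Add(-1, 0) = -1)
Function('r')(l) = Mul(Pow(2, Rational(1, 2)), Pow(l, Rational(1, 2))) (Function('r')(l) = Pow(Mul(2, l), Rational(1, 2)) = Mul(Pow(2, Rational(1, 2)), Pow(l, Rational(1, 2))))
Function('X')(M, A) = Mul(A, M)
Function('U')(j) = Mul(Pow(Add(2, j), -1), Add(4, j)) (Function('U')(j) = Mul(Add(j, 4), Pow(Add(j, Mul(Pow(2, Rational(1, 2)), Pow(2, Rational(1, 2)))), -1)) = Mul(Add(4, j), Pow(Add(j, 2), -1)) = Mul(Add(4, j), Pow(Add(2, j), -1)) = Mul(Pow(Add(2, j), -1), Add(4, j)))
Mul(Mul(Function('U')(Function('X')(Function('J')(Function('E')(b, 3)), -5)), 2), -31) = Mul(Mul(Mul(Pow(Add(2, Mul(-5, 0)), -1), Add(4, Mul(-5, 0))), 2), -31) = Mul(Mul(Mul(Pow(Add(2, 0), -1), Add(4, 0)), 2), -31) = Mul(Mul(Mul(Pow(2, -1), 4), 2), -31) = Mul(Mul(Mul(Rational(1, 2), 4), 2), -31) = Mul(Mul(2, 2), -31) = Mul(4, -31) = -124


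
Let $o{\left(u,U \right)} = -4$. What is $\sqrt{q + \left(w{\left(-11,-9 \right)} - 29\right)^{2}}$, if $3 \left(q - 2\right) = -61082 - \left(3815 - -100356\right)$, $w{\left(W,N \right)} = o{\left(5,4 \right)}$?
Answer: $\frac{2 i \sqrt{121485}}{3} \approx 232.36 i$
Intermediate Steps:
$w{\left(W,N \right)} = -4$
$q = - \frac{165247}{3}$ ($q = 2 + \frac{-61082 - \left(3815 - -100356\right)}{3} = 2 + \frac{-61082 - \left(3815 + 100356\right)}{3} = 2 + \frac{-61082 - 104171}{3} = 2 + \frac{1}{3} \left(-165253\right) = 2 - \frac{165253}{3} = - \frac{165247}{3} \approx -55082.0$)
$\sqrt{q + \left(w{\left(-11,-9 \right)} - 29\right)^{2}} = \sqrt{- \frac{165247}{3} + \left(-4 - 29\right)^{2}} = \sqrt{- \frac{165247}{3} + \left(-33\right)^{2}} = \sqrt{- \frac{165247}{3} + 1089} = \sqrt{- \frac{161980}{3}} = \frac{2 i \sqrt{121485}}{3}$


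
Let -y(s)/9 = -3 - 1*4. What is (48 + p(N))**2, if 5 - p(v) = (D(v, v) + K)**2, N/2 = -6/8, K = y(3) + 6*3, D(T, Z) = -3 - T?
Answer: 628454761/16 ≈ 3.9278e+7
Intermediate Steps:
y(s) = 63 (y(s) = -9*(-3 - 1*4) = -9*(-3 - 4) = -9*(-7) = 63)
K = 81 (K = 63 + 6*3 = 63 + 18 = 81)
N = -3/2 (N = 2*(-6/8) = 2*(-6*1/8) = 2*(-3/4) = -3/2 ≈ -1.5000)
p(v) = 5 - (78 - v)**2 (p(v) = 5 - ((-3 - v) + 81)**2 = 5 - (78 - v)**2)
(48 + p(N))**2 = (48 + (5 - (-78 - 3/2)**2))**2 = (48 + (5 - (-159/2)**2))**2 = (48 + (5 - 1*25281/4))**2 = (48 + (5 - 25281/4))**2 = (48 - 25261/4)**2 = (-25069/4)**2 = 628454761/16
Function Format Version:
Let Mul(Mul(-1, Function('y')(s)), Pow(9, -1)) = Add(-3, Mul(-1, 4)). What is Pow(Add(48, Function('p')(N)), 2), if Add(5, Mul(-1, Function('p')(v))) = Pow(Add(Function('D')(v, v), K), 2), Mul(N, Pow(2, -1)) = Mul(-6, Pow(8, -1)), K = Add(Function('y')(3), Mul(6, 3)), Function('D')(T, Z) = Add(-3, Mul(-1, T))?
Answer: Rational(628454761, 16) ≈ 3.9278e+7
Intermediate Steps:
Function('y')(s) = 63 (Function('y')(s) = Mul(-9, Add(-3, Mul(-1, 4))) = Mul(-9, Add(-3, -4)) = Mul(-9, -7) = 63)
K = 81 (K = Add(63, Mul(6, 3)) = Add(63, 18) = 81)
N = Rational(-3, 2) (N = Mul(2, Mul(-6, Pow(8, -1))) = Mul(2, Mul(-6, Rational(1, 8))) = Mul(2, Rational(-3, 4)) = Rational(-3, 2) ≈ -1.5000)
Function('p')(v) = Add(5, Mul(-1, Pow(Add(78, Mul(-1, v)), 2))) (Function('p')(v) = Add(5, Mul(-1, Pow(Add(Add(-3, Mul(-1, v)), 81), 2))) = Add(5, Mul(-1, Pow(Add(78, Mul(-1, v)), 2))))
Pow(Add(48, Function('p')(N)), 2) = Pow(Add(48, Add(5, Mul(-1, Pow(Add(-78, Rational(-3, 2)), 2)))), 2) = Pow(Add(48, Add(5, Mul(-1, Pow(Rational(-159, 2), 2)))), 2) = Pow(Add(48, Add(5, Mul(-1, Rational(25281, 4)))), 2) = Pow(Add(48, Add(5, Rational(-25281, 4))), 2) = Pow(Add(48, Rational(-25261, 4)), 2) = Pow(Rational(-25069, 4), 2) = Rational(628454761, 16)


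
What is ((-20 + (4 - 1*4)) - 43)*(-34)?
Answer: 2142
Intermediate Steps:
((-20 + (4 - 1*4)) - 43)*(-34) = ((-20 + (4 - 4)) - 43)*(-34) = ((-20 + 0) - 43)*(-34) = (-20 - 43)*(-34) = -63*(-34) = 2142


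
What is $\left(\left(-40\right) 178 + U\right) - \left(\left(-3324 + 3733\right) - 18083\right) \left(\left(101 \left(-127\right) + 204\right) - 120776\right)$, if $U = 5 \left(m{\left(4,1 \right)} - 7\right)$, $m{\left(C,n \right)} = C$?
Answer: $-2357701061$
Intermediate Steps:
$U = -15$ ($U = 5 \left(4 - 7\right) = 5 \left(-3\right) = -15$)
$\left(\left(-40\right) 178 + U\right) - \left(\left(-3324 + 3733\right) - 18083\right) \left(\left(101 \left(-127\right) + 204\right) - 120776\right) = \left(\left(-40\right) 178 - 15\right) - \left(\left(-3324 + 3733\right) - 18083\right) \left(\left(101 \left(-127\right) + 204\right) - 120776\right) = \left(-7120 - 15\right) - \left(409 - 18083\right) \left(\left(-12827 + 204\right) - 120776\right) = -7135 - - 17674 \left(-12623 - 120776\right) = -7135 - \left(-17674\right) \left(-133399\right) = -7135 - 2357693926 = -2357701061$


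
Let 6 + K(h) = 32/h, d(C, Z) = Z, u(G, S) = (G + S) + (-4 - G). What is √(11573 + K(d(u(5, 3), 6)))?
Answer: √104151/3 ≈ 107.57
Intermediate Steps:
u(G, S) = -4 + S
K(h) = -6 + 32/h
√(11573 + K(d(u(5, 3), 6))) = √(11573 + (-6 + 32/6)) = √(11573 + (-6 + 32*(⅙))) = √(11573 + (-6 + 16/3)) = √(11573 - ⅔) = √(34717/3) = √104151/3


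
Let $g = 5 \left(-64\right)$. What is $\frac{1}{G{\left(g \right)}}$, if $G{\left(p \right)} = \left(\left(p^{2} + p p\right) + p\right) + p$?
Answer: $\frac{1}{204160} \approx 4.8981 \cdot 10^{-6}$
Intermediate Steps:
$g = -320$
$G{\left(p \right)} = 2 p + 2 p^{2}$ ($G{\left(p \right)} = \left(\left(p^{2} + p^{2}\right) + p\right) + p = \left(2 p^{2} + p\right) + p = \left(p + 2 p^{2}\right) + p = 2 p + 2 p^{2}$)
$\frac{1}{G{\left(g \right)}} = \frac{1}{2 \left(-320\right) \left(1 - 320\right)} = \frac{1}{2 \left(-320\right) \left(-319\right)} = \frac{1}{204160}$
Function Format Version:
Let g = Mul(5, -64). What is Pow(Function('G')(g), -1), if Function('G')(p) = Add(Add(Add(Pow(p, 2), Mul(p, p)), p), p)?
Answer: Rational(1, 204160) ≈ 4.8981e-6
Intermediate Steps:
g = -320
Function('G')(p) = Add(Mul(2, p), Mul(2, Pow(p, 2))) (Function('G')(p) = Add(Add(Add(Pow(p, 2), Pow(p, 2)), p), p) = Add(Add(Mul(2, Pow(p, 2)), p), p) = Add(Add(p, Mul(2, Pow(p, 2))), p) = Add(Mul(2, p), Mul(2, Pow(p, 2))))
Pow(Function('G')(g), -1) = Pow(Mul(2, -320, Add(1, -320)), -1) = Pow(Mul(2, -320, -319), -1) = Pow(204160, -1) = Rational(1, 204160)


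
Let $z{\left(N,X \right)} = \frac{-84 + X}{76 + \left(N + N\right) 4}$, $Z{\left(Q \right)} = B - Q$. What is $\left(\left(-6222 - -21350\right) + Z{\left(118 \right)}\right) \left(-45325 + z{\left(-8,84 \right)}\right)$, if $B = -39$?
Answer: $-678560575$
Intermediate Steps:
$Z{\left(Q \right)} = -39 - Q$
$z{\left(N,X \right)} = \frac{-84 + X}{76 + 8 N}$ ($z{\left(N,X \right)} = \frac{-84 + X}{76 + 2 N 4} = \frac{-84 + X}{76 + 8 N}$)
$\left(\left(-6222 - -21350\right) + Z{\left(118 \right)}\right) \left(-45325 + z{\left(-8,84 \right)}\right) = \left(\left(-6222 - -21350\right) - 157\right) \left(-45325 + \frac{-84 + 84}{4 \left(19 + 2 \left(-8\right)\right)}\right) = \left(\left(-6222 + 21350\right) - 157\right) \left(-45325 + \frac{1}{4} \frac{1}{19 - 16} \cdot 0\right) = \left(15128 - 157\right) \left(-45325 + \frac{1}{4} \cdot \frac{1}{3} \cdot 0\right) = 14971 \left(-45325 + \frac{1}{4} \cdot \frac{1}{3} \cdot 0\right) = 14971 \left(-45325 + 0\right) = 14971 \left(-45325\right) = -678560575$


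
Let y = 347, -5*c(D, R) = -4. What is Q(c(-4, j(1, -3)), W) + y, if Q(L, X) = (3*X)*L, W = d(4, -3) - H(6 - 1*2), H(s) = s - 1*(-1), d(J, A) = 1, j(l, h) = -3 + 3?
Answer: 1687/5 ≈ 337.40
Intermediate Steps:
j(l, h) = 0
c(D, R) = ⅘ (c(D, R) = -⅕*(-4) = ⅘)
H(s) = 1 + s (H(s) = s + 1 = 1 + s)
W = -4 (W = 1 - (1 + (6 - 1*2)) = 1 - (1 + (6 - 2)) = 1 - (1 + 4) = 1 - 1*5 = 1 - 5 = -4)
Q(L, X) = 3*L*X
Q(c(-4, j(1, -3)), W) + y = 3*(⅘)*(-4) + 347 = -48/5 + 347 = 1687/5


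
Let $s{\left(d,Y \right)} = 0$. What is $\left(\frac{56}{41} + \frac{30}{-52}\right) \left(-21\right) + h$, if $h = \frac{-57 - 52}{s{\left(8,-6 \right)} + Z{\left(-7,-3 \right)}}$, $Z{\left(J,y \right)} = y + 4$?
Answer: $- \frac{133855}{1066} \approx -125.57$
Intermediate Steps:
$Z{\left(J,y \right)} = 4 + y$
$h = -109$ ($h = \frac{-57 - 52}{0 + \left(4 - 3\right)} = - \frac{109}{0 + 1} = - \frac{109}{1} = \left(-109\right) 1 = -109$)
$\left(\frac{56}{41} + \frac{30}{-52}\right) \left(-21\right) + h = \left(\frac{56}{41} + \frac{30}{-52}\right) \left(-21\right) - 109 = \left(56 \cdot \frac{1}{41} + 30 \left(- \frac{1}{52}\right)\right) \left(-21\right) - 109 = \left(\frac{56}{41} - \frac{15}{26}\right) \left(-21\right) - 109 = \frac{841}{1066} \left(-21\right) - 109 = - \frac{17661}{1066} - 109 = - \frac{133855}{1066}$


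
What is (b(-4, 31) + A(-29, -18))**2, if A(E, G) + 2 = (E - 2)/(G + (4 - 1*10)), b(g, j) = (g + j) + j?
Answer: 1890625/576 ≈ 3282.3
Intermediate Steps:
b(g, j) = g + 2*j
A(E, G) = -2 + (-2 + E)/(-6 + G) (A(E, G) = -2 + (E - 2)/(G + (4 - 1*10)) = -2 + (-2 + E)/(G + (4 - 10)) = -2 + (-2 + E)/(G - 6) = -2 + (-2 + E)/(-6 + G))
(b(-4, 31) + A(-29, -18))**2 = ((-4 + 2*31) + (10 - 29 - 2*(-18))/(-6 - 18))**2 = ((-4 + 62) + (10 - 29 + 36)/(-24))**2 = (58 - 1/24*17)**2 = (58 - 17/24)**2 = (1375/24)**2 = 1890625/576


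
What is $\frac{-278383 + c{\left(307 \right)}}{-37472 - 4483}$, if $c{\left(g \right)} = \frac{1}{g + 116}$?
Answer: $\frac{117756008}{17746965} \approx 6.6353$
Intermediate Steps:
$c{\left(g \right)} = \frac{1}{116 + g}$
$\frac{-278383 + c{\left(307 \right)}}{-37472 - 4483} = \frac{-278383 + \frac{1}{116 + 307}}{-37472 - 4483} = \frac{-278383 + \frac{1}{423}}{-41955} = \left(-278383 + \frac{1}{423}\right) \left(- \frac{1}{41955}\right) = \left(- \frac{117756008}{423}\right) \left(- \frac{1}{41955}\right) = \frac{117756008}{17746965}$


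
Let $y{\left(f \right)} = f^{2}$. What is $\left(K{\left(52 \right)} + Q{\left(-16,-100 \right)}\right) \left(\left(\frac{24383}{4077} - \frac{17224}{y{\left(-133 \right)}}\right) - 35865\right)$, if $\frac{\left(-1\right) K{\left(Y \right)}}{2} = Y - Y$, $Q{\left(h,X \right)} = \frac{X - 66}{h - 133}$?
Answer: $- \frac{429301378446196}{10745589897} \approx -39951.0$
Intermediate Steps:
$Q{\left(h,X \right)} = \frac{-66 + X}{-133 + h}$
$K{\left(Y \right)} = 0$ ($K{\left(Y \right)} = - 2 \left(Y - Y\right) = \left(-2\right) 0 = 0$)
$\left(K{\left(52 \right)} + Q{\left(-16,-100 \right)}\right) \left(\left(\frac{24383}{4077} - \frac{17224}{y{\left(-133 \right)}}\right) - 35865\right) = \left(0 + \frac{-66 - 100}{-133 - 16}\right) \left(\left(\frac{24383}{4077} - \frac{17224}{\left(-133\right)^{2}}\right) - 35865\right) = \left(0 + \frac{1}{-149} \left(-166\right)\right) \left(\left(24383 \cdot \frac{1}{4077} - \frac{17224}{17689}\right) - 35865\right) = \left(0 - - \frac{166}{149}\right) \left(\left(\frac{24383}{4077} - \frac{17224}{17689}\right) - 35865\right) = \left(0 + \frac{166}{149}\right) \left(\left(\frac{24383}{4077} - \frac{17224}{17689}\right) - 35865\right) = \frac{166 \left(\frac{361088639}{72118053} - 35865\right)}{149} = \frac{166}{149} \left(- \frac{2586152882206}{72118053}\right) = - \frac{429301378446196}{10745589897}$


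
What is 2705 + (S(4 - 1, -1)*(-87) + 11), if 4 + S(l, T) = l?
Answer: 2803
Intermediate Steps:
S(l, T) = -4 + l
2705 + (S(4 - 1, -1)*(-87) + 11) = 2705 + ((-4 + (4 - 1))*(-87) + 11) = 2705 + ((-4 + 3)*(-87) + 11) = 2705 + (-1*(-87) + 11) = 2705 + (87 + 11) = 2705 + 98 = 2803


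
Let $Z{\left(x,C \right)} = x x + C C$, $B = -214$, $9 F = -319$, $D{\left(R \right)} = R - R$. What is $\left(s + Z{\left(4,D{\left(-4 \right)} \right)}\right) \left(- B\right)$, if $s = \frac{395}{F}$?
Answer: $\frac{331486}{319} \approx 1039.1$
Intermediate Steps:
$D{\left(R \right)} = 0$
$F = - \frac{319}{9}$ ($F = \frac{1}{9} \left(-319\right) = - \frac{319}{9} \approx -35.444$)
$Z{\left(x,C \right)} = C^{2} + x^{2}$ ($Z{\left(x,C \right)} = x^{2} + C^{2} = C^{2} + x^{2}$)
$s = - \frac{3555}{319}$ ($s = \frac{395}{- \frac{319}{9}} = 395 \left(- \frac{9}{319}\right) = - \frac{3555}{319} \approx -11.144$)
$\left(s + Z{\left(4,D{\left(-4 \right)} \right)}\right) \left(- B\right) = \left(- \frac{3555}{319} + \left(0^{2} + 4^{2}\right)\right) \left(\left(-1\right) \left(-214\right)\right) = \left(- \frac{3555}{319} + \left(0 + 16\right)\right) 214 = \left(- \frac{3555}{319} + 16\right) 214 = \frac{1549}{319} \cdot 214 = \frac{331486}{319}$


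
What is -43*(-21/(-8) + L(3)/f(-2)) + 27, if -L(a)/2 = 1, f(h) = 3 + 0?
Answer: -1373/24 ≈ -57.208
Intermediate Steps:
f(h) = 3
L(a) = -2 (L(a) = -2*1 = -2)
-43*(-21/(-8) + L(3)/f(-2)) + 27 = -43*(-21/(-8) - 2/3) + 27 = -43*(-21*(-1/8) - 2*1/3) + 27 = -43*(21/8 - 2/3) + 27 = -43*47/24 + 27 = -2021/24 + 27 = -1373/24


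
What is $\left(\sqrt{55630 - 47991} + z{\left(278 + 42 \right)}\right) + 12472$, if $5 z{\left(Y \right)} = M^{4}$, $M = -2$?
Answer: $\frac{62376}{5} + \sqrt{7639} \approx 12563.0$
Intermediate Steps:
$z{\left(Y \right)} = \frac{16}{5}$ ($z{\left(Y \right)} = \frac{\left(-2\right)^{4}}{5} = \frac{1}{5} \cdot 16 = \frac{16}{5}$)
$\left(\sqrt{55630 - 47991} + z{\left(278 + 42 \right)}\right) + 12472 = \left(\sqrt{55630 - 47991} + \frac{16}{5}\right) + 12472 = \left(\sqrt{7639} + \frac{16}{5}\right) + 12472 = \left(\frac{16}{5} + \sqrt{7639}\right) + 12472 = \frac{62376}{5} + \sqrt{7639}$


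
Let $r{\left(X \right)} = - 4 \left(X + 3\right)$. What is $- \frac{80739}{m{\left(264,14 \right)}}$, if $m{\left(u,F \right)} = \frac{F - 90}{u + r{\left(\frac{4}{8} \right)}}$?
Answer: $\frac{10092375}{38} \approx 2.6559 \cdot 10^{5}$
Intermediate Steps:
$r{\left(X \right)} = -12 - 4 X$ ($r{\left(X \right)} = - 4 \left(3 + X\right) = -12 - 4 X$)
$m{\left(u,F \right)} = \frac{-90 + F}{-14 + u}$ ($m{\left(u,F \right)} = \frac{F - 90}{u - \left(12 + 4 \cdot \frac{4}{8}\right)} = \frac{-90 + F}{u - \left(12 + 4 \cdot 4 \cdot \frac{1}{8}\right)} = \frac{-90 + F}{u - 14} = \frac{-90 + F}{-14 + u}$)
$- \frac{80739}{m{\left(264,14 \right)}} = - \frac{80739}{\frac{1}{-14 + 264} \left(-90 + 14\right)} = - \frac{80739}{\frac{1}{250} \left(-76\right)} = - \frac{80739}{- \frac{38}{125}} = \left(-80739\right) \left(- \frac{125}{38}\right) = \frac{10092375}{38}$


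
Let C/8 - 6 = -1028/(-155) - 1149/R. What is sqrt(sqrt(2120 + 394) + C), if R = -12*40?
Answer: sqrt(11551995 + 96100*sqrt(2514))/310 ≈ 13.052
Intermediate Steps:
R = -480 (R = -1*480 = -480)
C = 74529/620 (C = 48 + 8*(-1028/(-155) - 1149/(-480)) = 48 + 8*(-1028*(-1/155) - 1149*(-1/480)) = 48 + 8*(1028/155 + 383/160) = 48 + 8*(44769/4960) = 48 + 44769/620 = 74529/620 ≈ 120.21)
sqrt(sqrt(2120 + 394) + C) = sqrt(sqrt(2120 + 394) + 74529/620) = sqrt(sqrt(2514) + 74529/620) = sqrt(74529/620 + sqrt(2514))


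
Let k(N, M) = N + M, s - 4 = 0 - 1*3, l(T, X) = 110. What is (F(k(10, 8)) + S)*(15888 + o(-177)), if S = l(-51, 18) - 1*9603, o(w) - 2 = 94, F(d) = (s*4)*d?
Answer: -150585264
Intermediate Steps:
s = 1 (s = 4 + (0 - 1*3) = 4 + (0 - 3) = 4 - 3 = 1)
k(N, M) = M + N
F(d) = 4*d (F(d) = (1*4)*d = 4*d)
o(w) = 96 (o(w) = 2 + 94 = 96)
S = -9493 (S = 110 - 1*9603 = 110 - 9603 = -9493)
(F(k(10, 8)) + S)*(15888 + o(-177)) = (4*(8 + 10) - 9493)*(15888 + 96) = (4*18 - 9493)*15984 = (72 - 9493)*15984 = -9421*15984 = -150585264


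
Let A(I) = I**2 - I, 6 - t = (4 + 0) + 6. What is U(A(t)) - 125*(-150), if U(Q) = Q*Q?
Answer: 19150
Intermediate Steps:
t = -4 (t = 6 - ((4 + 0) + 6) = 6 - (4 + 6) = 6 - 1*10 = 6 - 10 = -4)
U(Q) = Q**2
U(A(t)) - 125*(-150) = (-4*(-1 - 4))**2 - 125*(-150) = (-4*(-5))**2 + 18750 = 20**2 + 18750 = 400 + 18750 = 19150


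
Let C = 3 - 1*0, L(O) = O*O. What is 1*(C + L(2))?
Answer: 7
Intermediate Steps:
L(O) = O²
C = 3 (C = 3 + 0 = 3)
1*(C + L(2)) = 1*(3 + 2²) = 1*(3 + 4) = 1*7 = 7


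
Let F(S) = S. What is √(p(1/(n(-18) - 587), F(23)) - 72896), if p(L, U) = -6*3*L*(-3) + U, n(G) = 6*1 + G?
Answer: 9*I*√322801699/599 ≈ 269.95*I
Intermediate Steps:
n(G) = 6 + G
p(L, U) = U + 54*L (p(L, U) = -(-54)*L + U = 54*L + U = U + 54*L)
√(p(1/(n(-18) - 587), F(23)) - 72896) = √((23 + 54/((6 - 18) - 587)) - 72896) = √((23 + 54/(-12 - 587)) - 72896) = √((23 + 54/(-599)) - 72896) = √((23 + 54*(-1/599)) - 72896) = √((23 - 54/599) - 72896) = √(13723/599 - 72896) = √(-43650981/599) = 9*I*√322801699/599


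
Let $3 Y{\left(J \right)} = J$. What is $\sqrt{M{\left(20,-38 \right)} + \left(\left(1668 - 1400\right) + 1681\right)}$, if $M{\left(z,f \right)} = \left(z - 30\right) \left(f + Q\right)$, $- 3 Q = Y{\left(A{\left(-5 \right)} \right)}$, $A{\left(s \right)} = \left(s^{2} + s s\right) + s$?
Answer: $\sqrt{2379} \approx 48.775$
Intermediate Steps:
$A{\left(s \right)} = s + 2 s^{2}$ ($A{\left(s \right)} = \left(s^{2} + s^{2}\right) + s = 2 s^{2} + s = s + 2 s^{2}$)
$Y{\left(J \right)} = \frac{J}{3}$
$Q = -5$ ($Q = - \frac{\frac{1}{3} \left(- 5 \left(1 + 2 \left(-5\right)\right)\right)}{3} = - \frac{\frac{1}{3} \left(- 5 \left(1 - 10\right)\right)}{3} = - \frac{\frac{1}{3} \left(\left(-5\right) \left(-9\right)\right)}{3} = - \frac{\frac{1}{3} \cdot 45}{3} = \left(- \frac{1}{3}\right) 15 = -5$)
$M{\left(z,f \right)} = \left(-30 + z\right) \left(-5 + f\right)$ ($M{\left(z,f \right)} = \left(z - 30\right) \left(f - 5\right) = \left(-30 + z\right) \left(-5 + f\right)$)
$\sqrt{M{\left(20,-38 \right)} + \left(\left(1668 - 1400\right) + 1681\right)} = \sqrt{\left(150 - -1140 - 100 - 760\right) + \left(\left(1668 - 1400\right) + 1681\right)} = \sqrt{\left(150 + 1140 - 100 - 760\right) + \left(268 + 1681\right)} = \sqrt{430 + 1949} = \sqrt{2379}$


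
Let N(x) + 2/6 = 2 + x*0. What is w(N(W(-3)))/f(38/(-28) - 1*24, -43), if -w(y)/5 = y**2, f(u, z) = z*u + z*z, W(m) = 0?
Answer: -1750/370359 ≈ -0.0047251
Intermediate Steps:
N(x) = 5/3 (N(x) = -1/3 + (2 + x*0) = -1/3 + (2 + 0) = -1/3 + 2 = 5/3)
f(u, z) = z**2 + u*z (f(u, z) = u*z + z**2 = z**2 + u*z)
w(y) = -5*y**2
w(N(W(-3)))/f(38/(-28) - 1*24, -43) = (-5*(5/3)**2)/((-43*((38/(-28) - 1*24) - 43))) = (-5*25/9)/((-43*((38*(-1/28) - 24) - 43))) = -125*(-1/(43*((-19/14 - 24) - 43)))/9 = -125*(-1/(43*(-355/14 - 43)))/9 = -125/(9*((-43*(-957/14)))) = -125/(9*41151/14) = -125/9*14/41151 = -1750/370359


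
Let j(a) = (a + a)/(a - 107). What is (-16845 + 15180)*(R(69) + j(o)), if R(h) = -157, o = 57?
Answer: 1326006/5 ≈ 2.6520e+5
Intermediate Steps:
j(a) = 2*a/(-107 + a) (j(a) = (2*a)/(-107 + a) = 2*a/(-107 + a))
(-16845 + 15180)*(R(69) + j(o)) = (-16845 + 15180)*(-157 + 2*57/(-107 + 57)) = -1665*(-157 + 2*57/(-50)) = -1665*(-157 + 2*57*(-1/50)) = -1665*(-157 - 57/25) = -1665*(-3982/25) = 1326006/5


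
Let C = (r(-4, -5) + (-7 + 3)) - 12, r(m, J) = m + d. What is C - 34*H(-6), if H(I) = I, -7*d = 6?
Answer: 1282/7 ≈ 183.14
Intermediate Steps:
d = -6/7 (d = -⅐*6 = -6/7 ≈ -0.85714)
r(m, J) = -6/7 + m (r(m, J) = m - 6/7 = -6/7 + m)
C = -146/7 (C = ((-6/7 - 4) + (-7 + 3)) - 12 = (-34/7 - 4) - 12 = -62/7 - 12 = -146/7 ≈ -20.857)
C - 34*H(-6) = -146/7 - 34*(-6) = -146/7 + 204 = 1282/7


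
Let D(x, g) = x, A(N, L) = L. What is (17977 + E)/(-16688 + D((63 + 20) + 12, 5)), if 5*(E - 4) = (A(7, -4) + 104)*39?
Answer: -18761/16593 ≈ -1.1307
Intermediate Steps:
E = 784 (E = 4 + ((-4 + 104)*39)/5 = 4 + (100*39)/5 = 4 + (⅕)*3900 = 4 + 780 = 784)
(17977 + E)/(-16688 + D((63 + 20) + 12, 5)) = (17977 + 784)/(-16688 + ((63 + 20) + 12)) = 18761/(-16688 + (83 + 12)) = 18761/(-16688 + 95) = 18761/(-16593) = 18761*(-1/16593) = -18761/16593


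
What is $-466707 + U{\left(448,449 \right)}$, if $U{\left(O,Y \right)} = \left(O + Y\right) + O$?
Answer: $-465362$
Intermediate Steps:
$U{\left(O,Y \right)} = Y + 2 O$
$-466707 + U{\left(448,449 \right)} = -466707 + \left(449 + 2 \cdot 448\right) = -466707 + \left(449 + 896\right) = -466707 + 1345 = -465362$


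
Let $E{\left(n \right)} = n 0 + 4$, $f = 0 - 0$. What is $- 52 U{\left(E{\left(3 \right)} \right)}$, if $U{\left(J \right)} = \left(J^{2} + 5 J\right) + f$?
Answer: $-1872$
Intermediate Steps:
$f = 0$ ($f = 0 + 0 = 0$)
$E{\left(n \right)} = 4$ ($E{\left(n \right)} = 0 + 4 = 4$)
$U{\left(J \right)} = J^{2} + 5 J$ ($U{\left(J \right)} = \left(J^{2} + 5 J\right) + 0 = J^{2} + 5 J$)
$- 52 U{\left(E{\left(3 \right)} \right)} = - 52 \cdot 4 \left(5 + 4\right) = - 52 \cdot 4 \cdot 9 = \left(-52\right) 36 = -1872$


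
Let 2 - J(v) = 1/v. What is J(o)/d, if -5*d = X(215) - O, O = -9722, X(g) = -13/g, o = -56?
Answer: -121475/117052152 ≈ -0.0010378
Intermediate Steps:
J(v) = 2 - 1/v
d = -2090217/1075 (d = -(-13/215 - 1*(-9722))/5 = -(-13*1/215 + 9722)/5 = -(-13/215 + 9722)/5 = -1/5*2090217/215 = -2090217/1075 ≈ -1944.4)
J(o)/d = (2 - 1/(-56))/(-2090217/1075) = (2 - 1*(-1/56))*(-1075/2090217) = (2 + 1/56)*(-1075/2090217) = (113/56)*(-1075/2090217) = -121475/117052152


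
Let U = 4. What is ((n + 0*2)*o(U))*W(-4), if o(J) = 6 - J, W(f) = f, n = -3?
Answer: 24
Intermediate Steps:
((n + 0*2)*o(U))*W(-4) = ((-3 + 0*2)*(6 - 1*4))*(-4) = ((-3 + 0)*(6 - 4))*(-4) = -3*2*(-4) = -6*(-4) = 24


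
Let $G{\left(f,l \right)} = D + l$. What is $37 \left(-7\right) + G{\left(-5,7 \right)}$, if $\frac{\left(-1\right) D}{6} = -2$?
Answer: $-240$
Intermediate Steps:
$D = 12$ ($D = \left(-6\right) \left(-2\right) = 12$)
$G{\left(f,l \right)} = 12 + l$
$37 \left(-7\right) + G{\left(-5,7 \right)} = 37 \left(-7\right) + \left(12 + 7\right) = -259 + 19 = -240$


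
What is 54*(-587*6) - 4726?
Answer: -194914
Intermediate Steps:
54*(-587*6) - 4726 = 54*(-3522) - 4726 = -190188 - 4726 = -194914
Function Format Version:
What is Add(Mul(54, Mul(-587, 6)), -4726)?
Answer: -194914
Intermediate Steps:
Add(Mul(54, Mul(-587, 6)), -4726) = Add(Mul(54, -3522), -4726) = Add(-190188, -4726) = -194914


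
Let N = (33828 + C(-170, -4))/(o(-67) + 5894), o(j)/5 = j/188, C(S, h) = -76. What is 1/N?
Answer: 1107737/6345376 ≈ 0.17457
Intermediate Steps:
o(j) = 5*j/188 (o(j) = 5*(j/188) = 5*j/188)
N = 6345376/1107737 (N = (33828 - 76)/((5/188)*(-67) + 5894) = 33752/(-335/188 + 5894) = 33752/(1107737/188) = 33752*(188/1107737) = 6345376/1107737 ≈ 5.7282)
1/N = 1/(6345376/1107737) = 1107737/6345376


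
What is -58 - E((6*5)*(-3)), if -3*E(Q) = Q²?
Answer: 2642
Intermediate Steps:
E(Q) = -Q²/3
-58 - E((6*5)*(-3)) = -58 - (-1)*((6*5)*(-3))²/3 = -58 - (-1)*(30*(-3))²/3 = -58 - (-1)*(-90)²/3 = -58 - (-1)*8100/3 = -58 - 1*(-2700) = -58 + 2700 = 2642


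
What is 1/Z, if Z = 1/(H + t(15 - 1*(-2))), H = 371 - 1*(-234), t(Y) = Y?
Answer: 622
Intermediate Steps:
H = 605 (H = 371 + 234 = 605)
Z = 1/622 (Z = 1/(605 + (15 - 1*(-2))) = 1/(605 + (15 + 2)) = 1/(605 + 17) = 1/622 ≈ 0.0016077)
1/Z = 1/(1/622) = 622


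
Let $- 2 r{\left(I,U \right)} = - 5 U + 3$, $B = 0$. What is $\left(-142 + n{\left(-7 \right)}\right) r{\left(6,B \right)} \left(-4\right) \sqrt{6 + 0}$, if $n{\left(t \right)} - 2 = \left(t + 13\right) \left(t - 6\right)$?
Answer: $- 1308 \sqrt{6} \approx -3203.9$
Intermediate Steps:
$r{\left(I,U \right)} = - \frac{3}{2} + \frac{5 U}{2}$ ($r{\left(I,U \right)} = - \frac{- 5 U + 3}{2} = - \frac{3 - 5 U}{2} = - \frac{3}{2} + \frac{5 U}{2}$)
$n{\left(t \right)} = 2 + \left(-6 + t\right) \left(13 + t\right)$ ($n{\left(t \right)} = 2 + \left(t + 13\right) \left(t - 6\right) = 2 + \left(13 + t\right) \left(-6 + t\right) = 2 + \left(-6 + t\right) \left(13 + t\right)$)
$\left(-142 + n{\left(-7 \right)}\right) r{\left(6,B \right)} \left(-4\right) \sqrt{6 + 0} = \left(-142 + \left(-76 + \left(-7\right)^{2} + 7 \left(-7\right)\right)\right) \left(- \frac{3}{2} + \frac{5}{2} \cdot 0\right) \left(-4\right) \sqrt{6 + 0} = \left(-142 - 76\right) \left(- \frac{3}{2} + 0\right) \left(-4\right) \sqrt{6} = \left(-142 - 76\right) \left(- \frac{3}{2}\right) \left(-4\right) \sqrt{6} = - 218 \cdot 6 \sqrt{6} = - 1308 \sqrt{6}$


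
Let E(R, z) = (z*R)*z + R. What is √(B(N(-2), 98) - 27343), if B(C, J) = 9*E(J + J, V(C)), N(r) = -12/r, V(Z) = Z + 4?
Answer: √150821 ≈ 388.36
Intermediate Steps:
V(Z) = 4 + Z
E(R, z) = R + R*z² (E(R, z) = (R*z)*z + R = R*z² + R = R + R*z²)
B(C, J) = 18*J*(1 + (4 + C)²) (B(C, J) = 9*((J + J)*(1 + (4 + C)²)) = 9*((2*J)*(1 + (4 + C)²)) = 9*(2*J*(1 + (4 + C)²)) = 18*J*(1 + (4 + C)²))
√(B(N(-2), 98) - 27343) = √(18*98*(1 + (4 - 12/(-2))²) - 27343) = √(18*98*(1 + (4 - 12*(-½))²) - 27343) = √(18*98*(1 + (4 + 6)²) - 27343) = √(18*98*(1 + 10²) - 27343) = √(18*98*(1 + 100) - 27343) = √(18*98*101 - 27343) = √(178164 - 27343) = √150821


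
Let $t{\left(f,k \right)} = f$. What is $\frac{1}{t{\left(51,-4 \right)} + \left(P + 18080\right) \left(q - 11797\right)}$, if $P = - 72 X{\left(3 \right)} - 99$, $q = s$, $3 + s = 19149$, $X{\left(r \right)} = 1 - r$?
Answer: $\frac{1}{133200676} \approx 7.5075 \cdot 10^{-9}$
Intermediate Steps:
$s = 19146$ ($s = -3 + 19149 = 19146$)
$q = 19146$
$P = 45$ ($P = - 72 \left(1 - 3\right) - 99 = \left(-72\right) \left(-2\right) - 99 = 144 - 99 = 45$)
$\frac{1}{t{\left(51,-4 \right)} + \left(P + 18080\right) \left(q - 11797\right)} = \frac{1}{51 + \left(45 + 18080\right) \left(19146 - 11797\right)} = \frac{1}{51 + 18125 \cdot 7349} = \frac{1}{51 + 133200625} = \frac{1}{133200676}$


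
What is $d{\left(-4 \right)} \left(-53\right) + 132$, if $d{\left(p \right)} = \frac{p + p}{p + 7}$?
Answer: $\frac{820}{3} \approx 273.33$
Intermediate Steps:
$d{\left(p \right)} = \frac{2 p}{7 + p}$
$d{\left(-4 \right)} \left(-53\right) + 132 = 2 \left(-4\right) \frac{1}{7 - 4} \left(-53\right) + 132 = 2 \left(-4\right) \frac{1}{3} \left(-53\right) + 132 = \left(- \frac{8}{3}\right) \left(-53\right) + 132 = \frac{424}{3} + 132 = \frac{820}{3}$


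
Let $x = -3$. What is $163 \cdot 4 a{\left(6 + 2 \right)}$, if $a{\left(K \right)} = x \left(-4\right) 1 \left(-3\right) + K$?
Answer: $-18256$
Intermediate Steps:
$a{\left(K \right)} = -36 + K$ ($a{\left(K \right)} = \left(-3\right) \left(-4\right) 1 \left(-3\right) + K = 12 \cdot 1 \left(-3\right) + K = 12 \left(-3\right) + K = -36 + K$)
$163 \cdot 4 a{\left(6 + 2 \right)} = 163 \cdot 4 \left(-36 + \left(6 + 2\right)\right) = 652 \left(-36 + 8\right) = 652 \left(-28\right) = -18256$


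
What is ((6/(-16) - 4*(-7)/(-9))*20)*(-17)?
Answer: 21335/18 ≈ 1185.3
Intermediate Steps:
((6/(-16) - 4*(-7)/(-9))*20)*(-17) = ((6*(-1/16) + 28*(-⅑))*20)*(-17) = ((-3/8 - 28/9)*20)*(-17) = -251/72*20*(-17) = -1255/18*(-17) = 21335/18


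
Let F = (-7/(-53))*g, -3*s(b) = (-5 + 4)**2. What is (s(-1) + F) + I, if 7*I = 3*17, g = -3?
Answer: 7297/1113 ≈ 6.5562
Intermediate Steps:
s(b) = -1/3 (s(b) = -(-5 + 4)**2/3 = -1/3*(-1)**2 = -1/3*1 = -1/3)
I = 51/7 (I = (3*17)/7 = (1/7)*51 = 51/7 ≈ 7.2857)
F = -21/53 (F = -7/(-53)*(-3) = -7*(-1/53)*(-3) = (7/53)*(-3) = -21/53 ≈ -0.39623)
(s(-1) + F) + I = (-1/3 - 21/53) + 51/7 = -116/159 + 51/7 = 7297/1113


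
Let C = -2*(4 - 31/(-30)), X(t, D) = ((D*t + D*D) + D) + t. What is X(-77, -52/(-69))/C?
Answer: 3182905/239637 ≈ 13.282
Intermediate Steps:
X(t, D) = D + t + D² + D*t (X(t, D) = ((D*t + D²) + D) + t = ((D² + D*t) + D) + t = (D + D² + D*t) + t = D + t + D² + D*t)
C = -151/15 (C = -2*(4 - 31*(-1/30)) = -2*(4 + 31/30) = -2*151/30 = -151/15 ≈ -10.067)
X(-77, -52/(-69))/C = (-52/(-69) - 77 + (-52/(-69))² - 52/(-69)*(-77))/(-151/15) = (-52*(-1/69) - 77 + (-52*(-1/69))² - 52*(-1/69)*(-77))*(-15/151) = (52/69 - 77 + (52/69)² + (52/69)*(-77))*(-15/151) = (52/69 - 77 + 2704/4761 - 4004/69)*(-15/151) = -636581/4761*(-15/151) = 3182905/239637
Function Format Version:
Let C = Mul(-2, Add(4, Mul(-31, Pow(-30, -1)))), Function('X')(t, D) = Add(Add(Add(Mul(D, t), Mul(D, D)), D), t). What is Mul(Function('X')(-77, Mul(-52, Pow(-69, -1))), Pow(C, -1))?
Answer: Rational(3182905, 239637) ≈ 13.282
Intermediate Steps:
Function('X')(t, D) = Add(D, t, Pow(D, 2), Mul(D, t)) (Function('X')(t, D) = Add(Add(Add(Mul(D, t), Pow(D, 2)), D), t) = Add(Add(Add(Pow(D, 2), Mul(D, t)), D), t) = Add(Add(D, Pow(D, 2), Mul(D, t)), t) = Add(D, t, Pow(D, 2), Mul(D, t)))
C = Rational(-151, 15) (C = Mul(-2, Add(4, Mul(-31, Rational(-1, 30)))) = Mul(-2, Add(4, Rational(31, 30))) = Mul(-2, Rational(151, 30)) = Rational(-151, 15) ≈ -10.067)
Mul(Function('X')(-77, Mul(-52, Pow(-69, -1))), Pow(C, -1)) = Mul(Add(Mul(-52, Pow(-69, -1)), -77, Pow(Mul(-52, Pow(-69, -1)), 2), Mul(Mul(-52, Pow(-69, -1)), -77)), Pow(Rational(-151, 15), -1)) = Mul(Add(Mul(-52, Rational(-1, 69)), -77, Pow(Mul(-52, Rational(-1, 69)), 2), Mul(Mul(-52, Rational(-1, 69)), -77)), Rational(-15, 151)) = Mul(Add(Rational(52, 69), -77, Pow(Rational(52, 69), 2), Mul(Rational(52, 69), -77)), Rational(-15, 151)) = Mul(Add(Rational(52, 69), -77, Rational(2704, 4761), Rational(-4004, 69)), Rational(-15, 151)) = Mul(Rational(-636581, 4761), Rational(-15, 151)) = Rational(3182905, 239637)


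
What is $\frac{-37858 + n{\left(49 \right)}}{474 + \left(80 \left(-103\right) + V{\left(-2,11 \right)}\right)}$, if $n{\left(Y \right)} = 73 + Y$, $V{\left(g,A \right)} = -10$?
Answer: $\frac{4717}{972} \approx 4.8529$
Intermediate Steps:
$\frac{-37858 + n{\left(49 \right)}}{474 + \left(80 \left(-103\right) + V{\left(-2,11 \right)}\right)} = \frac{-37858 + \left(73 + 49\right)}{474 + \left(80 \left(-103\right) - 10\right)} = \frac{-37858 + 122}{474 - 8250} = - \frac{37736}{474 - 8250} = - \frac{37736}{-7776} = \left(-37736\right) \left(- \frac{1}{7776}\right) = \frac{4717}{972}$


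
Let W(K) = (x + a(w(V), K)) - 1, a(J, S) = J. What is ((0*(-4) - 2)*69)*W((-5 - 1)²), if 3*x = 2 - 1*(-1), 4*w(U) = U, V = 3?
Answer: -207/2 ≈ -103.50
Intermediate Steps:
w(U) = U/4
x = 1 (x = (2 - 1*(-1))/3 = (2 + 1)/3 = (⅓)*3 = 1)
W(K) = ¾ (W(K) = (1 + (¼)*3) - 1 = (1 + ¾) - 1 = 7/4 - 1 = ¾)
((0*(-4) - 2)*69)*W((-5 - 1)²) = ((0*(-4) - 2)*69)*(¾) = ((0 - 2)*69)*(¾) = -2*69*(¾) = -138*¾ = -207/2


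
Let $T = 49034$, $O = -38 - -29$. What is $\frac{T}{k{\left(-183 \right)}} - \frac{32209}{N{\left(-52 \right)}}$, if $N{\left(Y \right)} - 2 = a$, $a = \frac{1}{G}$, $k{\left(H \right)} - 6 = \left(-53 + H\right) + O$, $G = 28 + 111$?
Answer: $- \frac{34957925}{2151} \approx -16252.0$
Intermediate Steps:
$O = -9$ ($O = -38 + 29 = -9$)
$G = 139$
$k{\left(H \right)} = -56 + H$ ($k{\left(H \right)} = 6 + \left(\left(-53 + H\right) - 9\right) = 6 + \left(-62 + H\right) = -56 + H$)
$a = \frac{1}{139} \approx 0.0071942$
$N{\left(Y \right)} = \frac{279}{139}$ ($N{\left(Y \right)} = 2 + \frac{1}{139} = \frac{279}{139}$)
$\frac{T}{k{\left(-183 \right)}} - \frac{32209}{N{\left(-52 \right)}} = \frac{49034}{-56 - 183} - \frac{32209}{\frac{279}{139}} = \frac{49034}{-239} - \frac{144421}{9} = 49034 \left(- \frac{1}{239}\right) - \frac{144421}{9} = - \frac{49034}{239} - \frac{144421}{9} = - \frac{34957925}{2151}$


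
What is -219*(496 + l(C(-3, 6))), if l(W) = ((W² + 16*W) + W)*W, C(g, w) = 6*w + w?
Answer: -22901268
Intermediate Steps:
C(g, w) = 7*w
l(W) = W*(W² + 17*W) (l(W) = (W² + 17*W)*W = W*(W² + 17*W))
-219*(496 + l(C(-3, 6))) = -219*(496 + (7*6)²*(17 + 7*6)) = -219*(496 + 42²*(17 + 42)) = -219*(496 + 1764*59) = -219*(496 + 104076) = -219*104572 = -22901268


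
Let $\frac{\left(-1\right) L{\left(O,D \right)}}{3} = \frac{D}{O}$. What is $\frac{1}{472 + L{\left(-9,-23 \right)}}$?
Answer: $\frac{3}{1393} \approx 0.0021536$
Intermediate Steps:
$L{\left(O,D \right)} = - \frac{3 D}{O}$ ($L{\left(O,D \right)} = - 3 \frac{D}{O} = - \frac{3 D}{O}$)
$\frac{1}{472 + L{\left(-9,-23 \right)}} = \frac{1}{472 - - \frac{69}{-9}} = \frac{1}{472 - \left(-69\right) \left(- \frac{1}{9}\right)} = \frac{1}{472 - \frac{23}{3}} = \frac{1}{\frac{1393}{3}} = \frac{3}{1393}$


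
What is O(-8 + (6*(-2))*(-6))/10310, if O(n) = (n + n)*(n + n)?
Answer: 8192/5155 ≈ 1.5891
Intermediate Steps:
O(n) = 4*n² (O(n) = (2*n)*(2*n) = 4*n²)
O(-8 + (6*(-2))*(-6))/10310 = (4*(-8 + (6*(-2))*(-6))²)/10310 = (4*(-8 - 12*(-6))²)*(1/10310) = (4*(-8 + 72)²)*(1/10310) = (4*64²)*(1/10310) = (4*4096)*(1/10310) = 16384*(1/10310) = 8192/5155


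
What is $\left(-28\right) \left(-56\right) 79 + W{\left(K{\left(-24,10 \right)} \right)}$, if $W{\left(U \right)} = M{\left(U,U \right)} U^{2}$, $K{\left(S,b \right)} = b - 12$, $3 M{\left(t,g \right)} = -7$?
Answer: $\frac{371588}{3} \approx 1.2386 \cdot 10^{5}$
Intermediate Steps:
$M{\left(t,g \right)} = - \frac{7}{3}$ ($M{\left(t,g \right)} = \frac{1}{3} \left(-7\right) = - \frac{7}{3}$)
$K{\left(S,b \right)} = -12 + b$ ($K{\left(S,b \right)} = b - 12 = -12 + b$)
$W{\left(U \right)} = - \frac{7 U^{2}}{3}$
$\left(-28\right) \left(-56\right) 79 + W{\left(K{\left(-24,10 \right)} \right)} = \left(-28\right) \left(-56\right) 79 - \frac{7 \left(-12 + 10\right)^{2}}{3} = 1568 \cdot 79 - \frac{7 \left(-2\right)^{2}}{3} = 123872 - \frac{28}{3} = \frac{371588}{3}$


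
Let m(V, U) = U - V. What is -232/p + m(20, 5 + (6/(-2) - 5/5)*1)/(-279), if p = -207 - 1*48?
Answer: 23191/23715 ≈ 0.97790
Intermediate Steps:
p = -255 (p = -207 - 48 = -255)
-232/p + m(20, 5 + (6/(-2) - 5/5)*1)/(-279) = -232/(-255) + ((5 + (6/(-2) - 5/5)*1) - 1*20)/(-279) = -232*(-1/255) + ((5 + (6*(-1/2) - 5*1/5)*1) - 20)*(-1/279) = 232/255 + ((5 + (-3 - 1)*1) - 20)*(-1/279) = 232/255 + ((5 - 4*1) - 20)*(-1/279) = 232/255 + ((5 - 4) - 20)*(-1/279) = 232/255 + (1 - 20)*(-1/279) = 232/255 - 19*(-1/279) = 232/255 + 19/279 = 23191/23715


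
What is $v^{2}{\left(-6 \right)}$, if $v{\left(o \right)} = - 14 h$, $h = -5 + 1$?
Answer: $3136$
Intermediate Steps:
$h = -4$
$v{\left(o \right)} = 56$ ($v{\left(o \right)} = \left(-14\right) \left(-4\right) = 56$)
$v^{2}{\left(-6 \right)} = 56^{2} = 3136$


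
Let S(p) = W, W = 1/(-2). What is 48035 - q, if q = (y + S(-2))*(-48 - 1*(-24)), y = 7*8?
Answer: 49367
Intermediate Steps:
y = 56
W = -1/2 ≈ -0.50000
S(p) = -1/2
q = -1332 (q = (56 - 1/2)*(-48 - 1*(-24)) = 111*(-48 + 24)/2 = (111/2)*(-24) = -1332)
48035 - q = 48035 - 1*(-1332) = 48035 + 1332 = 49367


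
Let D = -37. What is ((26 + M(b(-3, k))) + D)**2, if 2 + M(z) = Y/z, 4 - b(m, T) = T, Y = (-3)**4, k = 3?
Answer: 4624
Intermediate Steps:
Y = 81
b(m, T) = 4 - T
M(z) = -2 + 81/z
((26 + M(b(-3, k))) + D)**2 = ((26 + (-2 + 81/(4 - 1*3))) - 37)**2 = ((26 + (-2 + 81/(4 - 3))) - 37)**2 = ((26 + (-2 + 81/1)) - 37)**2 = ((26 + (-2 + 81*1)) - 37)**2 = ((26 + (-2 + 81)) - 37)**2 = ((26 + 79) - 37)**2 = (105 - 37)**2 = 68**2 = 4624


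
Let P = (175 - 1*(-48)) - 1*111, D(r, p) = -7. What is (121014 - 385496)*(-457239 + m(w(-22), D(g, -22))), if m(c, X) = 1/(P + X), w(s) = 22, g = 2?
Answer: 12697805681308/105 ≈ 1.2093e+11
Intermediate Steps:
P = 112 (P = (175 + 48) - 111 = 223 - 111 = 112)
m(c, X) = 1/(112 + X)
(121014 - 385496)*(-457239 + m(w(-22), D(g, -22))) = (121014 - 385496)*(-457239 + 1/(112 - 7)) = -264482*(-457239 + 1/105) = -264482*(-48010094/105) = 12697805681308/105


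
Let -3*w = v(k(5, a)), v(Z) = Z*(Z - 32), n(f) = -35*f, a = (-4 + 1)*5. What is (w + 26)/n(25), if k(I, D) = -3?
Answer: 9/875 ≈ 0.010286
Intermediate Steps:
a = -15 (a = -3*5 = -15)
v(Z) = Z*(-32 + Z)
w = -35 (w = -(-1)*(-32 - 3) = -(-1)*(-35) = -⅓*105 = -35)
(w + 26)/n(25) = (-35 + 26)/((-35*25)) = -9/(-875) = -1/875*(-9) = 9/875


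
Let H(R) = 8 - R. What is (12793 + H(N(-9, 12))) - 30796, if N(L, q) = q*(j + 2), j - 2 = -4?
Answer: -17995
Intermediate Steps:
j = -2 (j = 2 - 4 = -2)
N(L, q) = 0 (N(L, q) = q*(-2 + 2) = q*0 = 0)
(12793 + H(N(-9, 12))) - 30796 = (12793 + (8 - 1*0)) - 30796 = (12793 + (8 + 0)) - 30796 = (12793 + 8) - 30796 = 12801 - 30796 = -17995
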